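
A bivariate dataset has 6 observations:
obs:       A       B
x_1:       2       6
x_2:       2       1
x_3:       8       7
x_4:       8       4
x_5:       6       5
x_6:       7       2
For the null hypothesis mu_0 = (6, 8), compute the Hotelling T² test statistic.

Step 1 — sample mean vector:
  mean(A) = (2 + 2 + 8 + 8 + 6 + 7) / 6 = 33/6 = 5.5
  mean(B) = (6 + 1 + 7 + 4 + 5 + 2) / 6 = 25/6 = 4.1667
  x̄ = (5.5, 4.1667),  deviation x̄ - mu_0 = (5.5, 4.1667) - (6, 8) = (-0.5, -3.8333).

Step 2 — sample covariance matrix, S[i,j] = (1/(n-1)) · Σ_k (x_{k,i} - mean_i) · (x_{k,j} - mean_j), divisor n-1 = 5:
  S[A,A] = ((-3.5)·(-3.5) + (-3.5)·(-3.5) + (2.5)·(2.5) + (2.5)·(2.5) + (0.5)·(0.5) + (1.5)·(1.5)) / 5 = 39.5/5 = 7.9
  S[A,B] = ((-3.5)·(1.8333) + (-3.5)·(-3.1667) + (2.5)·(2.8333) + (2.5)·(-0.1667) + (0.5)·(0.8333) + (1.5)·(-2.1667)) / 5 = 8.5/5 = 1.7
  S[B,B] = ((1.8333)·(1.8333) + (-3.1667)·(-3.1667) + (2.8333)·(2.8333) + (-0.1667)·(-0.1667) + (0.8333)·(0.8333) + (-2.1667)·(-2.1667)) / 5 = 26.8333/5 = 5.3667
  S = [[7.9, 1.7],
 [1.7, 5.3667]].

Step 3 — invert S. det(S) = 7.9·5.3667 - (1.7)² = 39.5067.
  S^{-1} = (1/det) · [[d, -b], [-b, a]] = [[0.1358, -0.043],
 [-0.043, 0.2]].

Step 4 — quadratic form (x̄ - mu_0)^T · S^{-1} · (x̄ - mu_0):
  S^{-1} · (x̄ - mu_0) = (0.097, -0.745),
  (x̄ - mu_0)^T · [...] = (-0.5)·(0.097) + (-3.8333)·(-0.745) = 2.8074.

Step 5 — scale by n: T² = 6 · 2.8074 = 16.8444.

T² ≈ 16.8444


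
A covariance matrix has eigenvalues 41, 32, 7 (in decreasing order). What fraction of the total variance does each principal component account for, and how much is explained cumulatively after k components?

Step 1 — total variance = trace(Sigma) = Σ λ_i = 41 + 32 + 7 = 80.

Step 2 — fraction explained by component i = λ_i / Σ λ:
  PC1: 41/80 = 0.5125
  PC2: 32/80 = 0.4
  PC3: 7/80 = 0.0875

Step 3 — cumulative fraction after k components = (λ_1 + ... + λ_k) / Σ λ:
  k = 1: 41/80 = 0.5125
  k = 2: (41 + 32)/80 = 73/80 = 0.9125
  k = 3: (41 + 32 + 7)/80 = 80/80 = 1

Summary (fraction, with percent):

explained: PC1 0.5125 (51.25%), PC2 0.4 (40%), PC3 0.0875 (8.75%);  cumulative: 0.5125, 0.9125, 1


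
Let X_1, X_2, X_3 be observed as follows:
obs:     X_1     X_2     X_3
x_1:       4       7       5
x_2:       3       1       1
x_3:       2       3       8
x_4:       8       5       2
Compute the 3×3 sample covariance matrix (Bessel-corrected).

Step 1 — column means:
  mean(X_1) = (4 + 3 + 2 + 8) / 4 = 17/4 = 4.25
  mean(X_2) = (7 + 1 + 3 + 5) / 4 = 16/4 = 4
  mean(X_3) = (5 + 1 + 8 + 2) / 4 = 16/4 = 4

Step 2 — sample covariance S[i,j] = (1/(n-1)) · Σ_k (x_{k,i} - mean_i) · (x_{k,j} - mean_j), with n-1 = 3.
  S[X_1,X_1] = ((-0.25)·(-0.25) + (-1.25)·(-1.25) + (-2.25)·(-2.25) + (3.75)·(3.75)) / 3 = 20.75/3 = 6.9167
  S[X_1,X_2] = ((-0.25)·(3) + (-1.25)·(-3) + (-2.25)·(-1) + (3.75)·(1)) / 3 = 9/3 = 3
  S[X_1,X_3] = ((-0.25)·(1) + (-1.25)·(-3) + (-2.25)·(4) + (3.75)·(-2)) / 3 = -13/3 = -4.3333
  S[X_2,X_2] = ((3)·(3) + (-3)·(-3) + (-1)·(-1) + (1)·(1)) / 3 = 20/3 = 6.6667
  S[X_2,X_3] = ((3)·(1) + (-3)·(-3) + (-1)·(4) + (1)·(-2)) / 3 = 6/3 = 2
  S[X_3,X_3] = ((1)·(1) + (-3)·(-3) + (4)·(4) + (-2)·(-2)) / 3 = 30/3 = 10

S is symmetric (S[j,i] = S[i,j]). Assembling:

S = [[6.9167, 3, -4.3333],
 [3, 6.6667, 2],
 [-4.3333, 2, 10]]


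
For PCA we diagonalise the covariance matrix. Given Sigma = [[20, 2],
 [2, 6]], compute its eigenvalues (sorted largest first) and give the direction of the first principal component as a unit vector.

Step 1 — characteristic polynomial of 2×2 Sigma:
  det(Sigma - λI) = λ² - trace · λ + det = 0.
  trace = 20 + 6 = 26, det = 20·6 - (2)² = 116.
Step 2 — discriminant:
  Δ = trace² - 4·det = 676 - 464 = 212.
Step 3 — eigenvalues:
  λ = (trace ± √Δ)/2 = (26 ± 14.5602)/2,
  λ_1 = 20.2801,  λ_2 = 5.7199.

Step 4 — unit eigenvector for λ_1: solve (Sigma - λ_1 I)v = 0. First row:
  (20 - 20.2801)·v_x + (2)·v_y = 0, i.e. (-0.2801)·v_x + (2)·v_y = 0,
  so v ∝ (b, λ_1 - a) = (2, 0.2801) = u.
  ||u|| = √((2)² + (0.2801)²) = √(4.0785) ≈ 2.0195,
  v_1 = u/||u|| ≈ (0.9903, 0.1387) (||v_1|| = 1).

λ_1 = 20.2801,  λ_2 = 5.7199;  v_1 ≈ (0.9903, 0.1387)


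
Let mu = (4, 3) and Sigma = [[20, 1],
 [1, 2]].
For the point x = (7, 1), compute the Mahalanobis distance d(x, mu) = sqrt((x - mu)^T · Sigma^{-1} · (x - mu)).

Step 1 — centre the observation: (x - mu) = (3, -2).

Step 2 — invert Sigma. det(Sigma) = 20·2 - (1)² = 39.
  Sigma^{-1} = (1/det) · [[d, -b], [-b, a]] = [[0.0513, -0.0256],
 [-0.0256, 0.5128]].

Step 3 — form the quadratic (x - mu)^T · Sigma^{-1} · (x - mu):
  Sigma^{-1} · (x - mu) = (0.2051, -1.1026).
  (x - mu)^T · [Sigma^{-1} · (x - mu)] = (3)·(0.2051) + (-2)·(-1.1026) = 2.8205.

Step 4 — take square root: d = √(2.8205) ≈ 1.6794.

d(x, mu) = √(2.8205) ≈ 1.6794


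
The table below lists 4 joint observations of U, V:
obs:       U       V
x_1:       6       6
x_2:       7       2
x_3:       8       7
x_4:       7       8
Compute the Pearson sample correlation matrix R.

Step 1 — column means:
  mean(U) = (6 + 7 + 8 + 7) / 4 = 28/4 = 7
  mean(V) = (6 + 2 + 7 + 8) / 4 = 23/4 = 5.75

Step 2 — sample variances and covariances s[i,j] = (1/(n-1)) · Σ_k (x_{k,i} - mean_i) · (x_{k,j} - mean_j), with n-1 = 3:
  s[U,U] = ((-1)·(-1) + (0)·(0) + (1)·(1) + (0)·(0)) / 3 = 2/3 = 0.6667
  s[U,V] = ((-1)·(0.25) + (0)·(-3.75) + (1)·(1.25) + (0)·(2.25)) / 3 = 1/3 = 0.3333
  s[V,V] = ((0.25)·(0.25) + (-3.75)·(-3.75) + (1.25)·(1.25) + (2.25)·(2.25)) / 3 = 20.75/3 = 6.9167
  Sample standard deviations s_i = √(s[i,i]):
  s(U) = √(0.6667) = 0.8165
  s(V) = √(6.9167) = 2.63

Step 3 — r_{ij} = s_{ij} / (s_i · s_j):
  r[U,U] = 1 (diagonal).
  r[U,V] = 0.3333 / (0.8165 · 2.63) = 0.3333 / 2.1473 = 0.1552
  r[V,V] = 1 (diagonal).

R is symmetric with unit diagonal. Assembling:

R = [[1, 0.1552],
 [0.1552, 1]]


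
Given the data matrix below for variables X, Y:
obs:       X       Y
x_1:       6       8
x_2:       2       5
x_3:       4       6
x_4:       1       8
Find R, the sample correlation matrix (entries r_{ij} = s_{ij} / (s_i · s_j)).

Step 1 — column means:
  mean(X) = (6 + 2 + 4 + 1) / 4 = 13/4 = 3.25
  mean(Y) = (8 + 5 + 6 + 8) / 4 = 27/4 = 6.75

Step 2 — sample variances and covariances s[i,j] = (1/(n-1)) · Σ_k (x_{k,i} - mean_i) · (x_{k,j} - mean_j), with n-1 = 3:
  s[X,X] = ((2.75)·(2.75) + (-1.25)·(-1.25) + (0.75)·(0.75) + (-2.25)·(-2.25)) / 3 = 14.75/3 = 4.9167
  s[X,Y] = ((2.75)·(1.25) + (-1.25)·(-1.75) + (0.75)·(-0.75) + (-2.25)·(1.25)) / 3 = 2.25/3 = 0.75
  s[Y,Y] = ((1.25)·(1.25) + (-1.75)·(-1.75) + (-0.75)·(-0.75) + (1.25)·(1.25)) / 3 = 6.75/3 = 2.25
  Sample standard deviations s_i = √(s[i,i]):
  s(X) = √(4.9167) = 2.2174
  s(Y) = √(2.25) = 1.5

Step 3 — r_{ij} = s_{ij} / (s_i · s_j):
  r[X,X] = 1 (diagonal).
  r[X,Y] = 0.75 / (2.2174 · 1.5) = 0.75 / 3.326 = 0.2255
  r[Y,Y] = 1 (diagonal).

R is symmetric with unit diagonal. Assembling:

R = [[1, 0.2255],
 [0.2255, 1]]


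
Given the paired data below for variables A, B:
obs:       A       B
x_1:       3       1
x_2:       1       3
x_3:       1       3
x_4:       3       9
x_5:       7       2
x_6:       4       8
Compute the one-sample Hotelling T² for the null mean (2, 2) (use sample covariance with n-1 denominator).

Step 1 — sample mean vector:
  mean(A) = (3 + 1 + 1 + 3 + 7 + 4) / 6 = 19/6 = 3.1667
  mean(B) = (1 + 3 + 3 + 9 + 2 + 8) / 6 = 26/6 = 4.3333
  x̄ = (3.1667, 4.3333),  deviation x̄ - mu_0 = (3.1667, 4.3333) - (2, 2) = (1.1667, 2.3333).

Step 2 — sample covariance matrix, S[i,j] = (1/(n-1)) · Σ_k (x_{k,i} - mean_i) · (x_{k,j} - mean_j), divisor n-1 = 5:
  S[A,A] = ((-0.1667)·(-0.1667) + (-2.1667)·(-2.1667) + (-2.1667)·(-2.1667) + (-0.1667)·(-0.1667) + (3.8333)·(3.8333) + (0.8333)·(0.8333)) / 5 = 24.8333/5 = 4.9667
  S[A,B] = ((-0.1667)·(-3.3333) + (-2.1667)·(-1.3333) + (-2.1667)·(-1.3333) + (-0.1667)·(4.6667) + (3.8333)·(-2.3333) + (0.8333)·(3.6667)) / 5 = -0.3333/5 = -0.0667
  S[B,B] = ((-3.3333)·(-3.3333) + (-1.3333)·(-1.3333) + (-1.3333)·(-1.3333) + (4.6667)·(4.6667) + (-2.3333)·(-2.3333) + (3.6667)·(3.6667)) / 5 = 55.3333/5 = 11.0667
  S = [[4.9667, -0.0667],
 [-0.0667, 11.0667]].

Step 3 — invert S. det(S) = 4.9667·11.0667 - (-0.0667)² = 54.96.
  S^{-1} = (1/det) · [[d, -b], [-b, a]] = [[0.2014, 0.0012],
 [0.0012, 0.0904]].

Step 4 — quadratic form (x̄ - mu_0)^T · S^{-1} · (x̄ - mu_0):
  S^{-1} · (x̄ - mu_0) = (0.2377, 0.2123),
  (x̄ - mu_0)^T · [...] = (1.1667)·(0.2377) + (2.3333)·(0.2123) = 0.7727.

Step 5 — scale by n: T² = 6 · 0.7727 = 4.6361.

T² ≈ 4.6361


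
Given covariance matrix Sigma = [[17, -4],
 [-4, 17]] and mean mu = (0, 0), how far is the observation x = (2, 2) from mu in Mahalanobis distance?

Step 1 — centre the observation: (x - mu) = (2, 2).

Step 2 — invert Sigma. det(Sigma) = 17·17 - (-4)² = 273.
  Sigma^{-1} = (1/det) · [[d, -b], [-b, a]] = [[0.0623, 0.0147],
 [0.0147, 0.0623]].

Step 3 — form the quadratic (x - mu)^T · Sigma^{-1} · (x - mu):
  Sigma^{-1} · (x - mu) = (0.1538, 0.1538).
  (x - mu)^T · [Sigma^{-1} · (x - mu)] = (2)·(0.1538) + (2)·(0.1538) = 0.6154.

Step 4 — take square root: d = √(0.6154) ≈ 0.7845.

d(x, mu) = √(0.6154) ≈ 0.7845


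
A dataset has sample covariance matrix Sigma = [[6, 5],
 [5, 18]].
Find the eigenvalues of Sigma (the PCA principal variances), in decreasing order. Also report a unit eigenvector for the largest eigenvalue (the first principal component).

Step 1 — characteristic polynomial of 2×2 Sigma:
  det(Sigma - λI) = λ² - trace · λ + det = 0.
  trace = 6 + 18 = 24, det = 6·18 - (5)² = 83.
Step 2 — discriminant:
  Δ = trace² - 4·det = 576 - 332 = 244.
Step 3 — eigenvalues:
  λ = (trace ± √Δ)/2 = (24 ± 15.6205)/2,
  λ_1 = 19.8102,  λ_2 = 4.1898.

Step 4 — unit eigenvector for λ_1: solve (Sigma - λ_1 I)v = 0. First row:
  (6 - 19.8102)·v_x + (5)·v_y = 0, i.e. (-13.8102)·v_x + (5)·v_y = 0,
  so v ∝ (b, λ_1 - a) = (5, 13.8102) = u.
  ||u|| = √((5)² + (13.8102)²) = √(215.723) ≈ 14.6875,
  v_1 = u/||u|| ≈ (0.3404, 0.9403) (||v_1|| = 1).

λ_1 = 19.8102,  λ_2 = 4.1898;  v_1 ≈ (0.3404, 0.9403)


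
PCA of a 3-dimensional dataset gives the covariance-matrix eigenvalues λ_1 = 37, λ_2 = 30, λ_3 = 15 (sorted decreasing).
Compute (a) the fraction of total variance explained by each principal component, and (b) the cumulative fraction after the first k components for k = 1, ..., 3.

Step 1 — total variance = trace(Sigma) = Σ λ_i = 37 + 30 + 15 = 82.

Step 2 — fraction explained by component i = λ_i / Σ λ:
  PC1: 37/82 = 0.4512
  PC2: 30/82 = 0.3659
  PC3: 15/82 = 0.1829

Step 3 — cumulative fraction after k components = (λ_1 + ... + λ_k) / Σ λ:
  k = 1: 37/82 = 0.4512
  k = 2: (37 + 30)/82 = 67/82 = 0.8171
  k = 3: (37 + 30 + 15)/82 = 82/82 = 1

Summary (fraction, with percent):

explained: PC1 0.4512 (45.12%), PC2 0.3659 (36.59%), PC3 0.1829 (18.29%);  cumulative: 0.4512, 0.8171, 1


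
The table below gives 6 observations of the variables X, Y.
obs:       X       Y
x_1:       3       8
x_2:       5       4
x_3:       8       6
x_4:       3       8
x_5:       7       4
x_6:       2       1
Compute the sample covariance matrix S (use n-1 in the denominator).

Step 1 — column means:
  mean(X) = (3 + 5 + 8 + 3 + 7 + 2) / 6 = 28/6 = 4.6667
  mean(Y) = (8 + 4 + 6 + 8 + 4 + 1) / 6 = 31/6 = 5.1667

Step 2 — sample covariance S[i,j] = (1/(n-1)) · Σ_k (x_{k,i} - mean_i) · (x_{k,j} - mean_j), with n-1 = 5.
  S[X,X] = ((-1.6667)·(-1.6667) + (0.3333)·(0.3333) + (3.3333)·(3.3333) + (-1.6667)·(-1.6667) + (2.3333)·(2.3333) + (-2.6667)·(-2.6667)) / 5 = 29.3333/5 = 5.8667
  S[X,Y] = ((-1.6667)·(2.8333) + (0.3333)·(-1.1667) + (3.3333)·(0.8333) + (-1.6667)·(2.8333) + (2.3333)·(-1.1667) + (-2.6667)·(-4.1667)) / 5 = 1.3333/5 = 0.2667
  S[Y,Y] = ((2.8333)·(2.8333) + (-1.1667)·(-1.1667) + (0.8333)·(0.8333) + (2.8333)·(2.8333) + (-1.1667)·(-1.1667) + (-4.1667)·(-4.1667)) / 5 = 36.8333/5 = 7.3667

S is symmetric (S[j,i] = S[i,j]). Assembling:

S = [[5.8667, 0.2667],
 [0.2667, 7.3667]]


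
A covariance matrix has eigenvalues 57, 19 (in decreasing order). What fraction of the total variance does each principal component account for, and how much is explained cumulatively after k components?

Step 1 — total variance = trace(Sigma) = Σ λ_i = 57 + 19 = 76.

Step 2 — fraction explained by component i = λ_i / Σ λ:
  PC1: 57/76 = 0.75
  PC2: 19/76 = 0.25

Step 3 — cumulative fraction after k components = (λ_1 + ... + λ_k) / Σ λ:
  k = 1: 57/76 = 0.75
  k = 2: (57 + 19)/76 = 76/76 = 1

Summary (fraction, with percent):

explained: PC1 0.75 (75%), PC2 0.25 (25%);  cumulative: 0.75, 1


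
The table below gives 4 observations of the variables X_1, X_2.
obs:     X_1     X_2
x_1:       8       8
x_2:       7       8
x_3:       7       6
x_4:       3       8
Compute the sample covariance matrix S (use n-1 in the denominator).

Step 1 — column means:
  mean(X_1) = (8 + 7 + 7 + 3) / 4 = 25/4 = 6.25
  mean(X_2) = (8 + 8 + 6 + 8) / 4 = 30/4 = 7.5

Step 2 — sample covariance S[i,j] = (1/(n-1)) · Σ_k (x_{k,i} - mean_i) · (x_{k,j} - mean_j), with n-1 = 3.
  S[X_1,X_1] = ((1.75)·(1.75) + (0.75)·(0.75) + (0.75)·(0.75) + (-3.25)·(-3.25)) / 3 = 14.75/3 = 4.9167
  S[X_1,X_2] = ((1.75)·(0.5) + (0.75)·(0.5) + (0.75)·(-1.5) + (-3.25)·(0.5)) / 3 = -1.5/3 = -0.5
  S[X_2,X_2] = ((0.5)·(0.5) + (0.5)·(0.5) + (-1.5)·(-1.5) + (0.5)·(0.5)) / 3 = 3/3 = 1

S is symmetric (S[j,i] = S[i,j]). Assembling:

S = [[4.9167, -0.5],
 [-0.5, 1]]


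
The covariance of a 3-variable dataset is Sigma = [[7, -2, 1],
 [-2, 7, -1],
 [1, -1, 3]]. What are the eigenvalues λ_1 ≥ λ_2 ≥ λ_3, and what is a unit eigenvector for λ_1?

Step 1 — characteristic polynomial p(λ) = det(λI - Sigma) = λ³ - tr·λ² + c_1·λ - det, where tr = trace, c_1 = sum of the principal 2×2 minors, det = det(Sigma):
  tr = 7 + 7 + 3 = 17,
  c_1 = (7·7 - (-2)²) + (7·3 - (1)²) + (7·3 - (-1)²) = 45 + 20 + 20 = 85,
  det = 7·(7·3 - (-1)²) - (-2)·((-2)·3 - (-1)·(1)) + (1)·((-2)·(-1) - 7·(1)) = 7·(20) - (-2)·(-5) + (1)·(-5) = 125.
  So p(λ) = λ³ - 17λ² + 85λ - 125.
Step 2 — look for an integer root (rational root theorem: any rational root is an integer divisor of 125). Testing λ = 5:
  p(5) = 125 - 425 + 425 - 125 = 0  ✓
  Dividing out (λ - 5): p(λ) = (λ - 5)(λ² - 12λ + 25).
Step 3 — remaining eigenvalues from the quadratic λ² - 12λ + 25 = 0:
  Δ = 12² - 4·25 = 144 - 100 = 44,  λ = (12 ± √44)/2 = (12 ± 6.6332)/2 ≈ 9.3166 or 2.6834.
  Sorted: λ_1 = 9.3166,  λ_2 = 5,  λ_3 = 2.6834  (check: sum = 17 = tr ✓).

Step 4 — unit eigenvector for λ_1 ≈ 9.3166: v spans the null space of (Sigma - λ_1 I), whose rows are
  r_1 = (-2.3166, -2, 1),  r_2 = (-2, -2.3166, -1),  r_3 = (1, -1, -6.3166).
  v is orthogonal to every row, so take v ∝ r_1 × r_2 = ((-2)·(-1) - (1)·(-2.3166), (1)·(-2) - (-2.3166)·(-1), (-2.3166)·(-2.3166) - (-2)·(-2)) ≈ (4.3166, -4.3166, 1.3668).
  Let u = (4.3166, -4.3166, 1.3668).
  ||u|| = √((4.3166)² + (-4.3166)² + (1.3668)²) = √(39.1345) ≈ 6.2558,  v_1 = u/||u|| ≈ (0.69, -0.69, 0.2185) (||v_1|| = 1).

λ_1 = 9.3166,  λ_2 = 5,  λ_3 = 2.6834;  v_1 ≈ (0.69, -0.69, 0.2185)


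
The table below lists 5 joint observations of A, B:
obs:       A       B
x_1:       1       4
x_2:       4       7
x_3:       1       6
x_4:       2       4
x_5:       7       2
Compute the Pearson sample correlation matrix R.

Step 1 — column means:
  mean(A) = (1 + 4 + 1 + 2 + 7) / 5 = 15/5 = 3
  mean(B) = (4 + 7 + 6 + 4 + 2) / 5 = 23/5 = 4.6

Step 2 — sample variances and covariances s[i,j] = (1/(n-1)) · Σ_k (x_{k,i} - mean_i) · (x_{k,j} - mean_j), with n-1 = 4:
  s[A,A] = ((-2)·(-2) + (1)·(1) + (-2)·(-2) + (-1)·(-1) + (4)·(4)) / 4 = 26/4 = 6.5
  s[A,B] = ((-2)·(-0.6) + (1)·(2.4) + (-2)·(1.4) + (-1)·(-0.6) + (4)·(-2.6)) / 4 = -9/4 = -2.25
  s[B,B] = ((-0.6)·(-0.6) + (2.4)·(2.4) + (1.4)·(1.4) + (-0.6)·(-0.6) + (-2.6)·(-2.6)) / 4 = 15.2/4 = 3.8
  Sample standard deviations s_i = √(s[i,i]):
  s(A) = √(6.5) = 2.5495
  s(B) = √(3.8) = 1.9494

Step 3 — r_{ij} = s_{ij} / (s_i · s_j):
  r[A,A] = 1 (diagonal).
  r[A,B] = -2.25 / (2.5495 · 1.9494) = -2.25 / 4.9699 = -0.4527
  r[B,B] = 1 (diagonal).

R is symmetric with unit diagonal. Assembling:

R = [[1, -0.4527],
 [-0.4527, 1]]


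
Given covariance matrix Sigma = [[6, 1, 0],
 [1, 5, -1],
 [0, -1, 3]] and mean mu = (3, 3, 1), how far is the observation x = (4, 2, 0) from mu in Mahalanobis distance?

Step 1 — centre the observation: (x - mu) = (1, -1, -1).

Step 2 — invert Sigma (cofactor / det for 3×3, or solve directly):
  Sigma^{-1} = [[0.1728, -0.037, -0.0123],
 [-0.037, 0.2222, 0.0741],
 [-0.0123, 0.0741, 0.358]].

Step 3 — form the quadratic (x - mu)^T · Sigma^{-1} · (x - mu):
  Sigma^{-1} · (x - mu) = (0.2222, -0.3333, -0.4444).
  (x - mu)^T · [Sigma^{-1} · (x - mu)] = (1)·(0.2222) + (-1)·(-0.3333) + (-1)·(-0.4444) = 1.

Step 4 — take square root: d = √(1) ≈ 1.

d(x, mu) = √(1) ≈ 1


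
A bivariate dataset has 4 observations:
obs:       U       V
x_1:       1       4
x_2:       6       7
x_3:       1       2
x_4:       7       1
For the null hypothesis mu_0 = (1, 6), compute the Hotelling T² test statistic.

Step 1 — sample mean vector:
  mean(U) = (1 + 6 + 1 + 7) / 4 = 15/4 = 3.75
  mean(V) = (4 + 7 + 2 + 1) / 4 = 14/4 = 3.5
  x̄ = (3.75, 3.5),  deviation x̄ - mu_0 = (3.75, 3.5) - (1, 6) = (2.75, -2.5).

Step 2 — sample covariance matrix, S[i,j] = (1/(n-1)) · Σ_k (x_{k,i} - mean_i) · (x_{k,j} - mean_j), divisor n-1 = 3:
  S[U,U] = ((-2.75)·(-2.75) + (2.25)·(2.25) + (-2.75)·(-2.75) + (3.25)·(3.25)) / 3 = 30.75/3 = 10.25
  S[U,V] = ((-2.75)·(0.5) + (2.25)·(3.5) + (-2.75)·(-1.5) + (3.25)·(-2.5)) / 3 = 2.5/3 = 0.8333
  S[V,V] = ((0.5)·(0.5) + (3.5)·(3.5) + (-1.5)·(-1.5) + (-2.5)·(-2.5)) / 3 = 21/3 = 7
  S = [[10.25, 0.8333],
 [0.8333, 7]].

Step 3 — invert S. det(S) = 10.25·7 - (0.8333)² = 71.0556.
  S^{-1} = (1/det) · [[d, -b], [-b, a]] = [[0.0985, -0.0117],
 [-0.0117, 0.1443]].

Step 4 — quadratic form (x̄ - mu_0)^T · S^{-1} · (x̄ - mu_0):
  S^{-1} · (x̄ - mu_0) = (0.3002, -0.3929),
  (x̄ - mu_0)^T · [...] = (2.75)·(0.3002) + (-2.5)·(-0.3929) = 1.8079.

Step 5 — scale by n: T² = 4 · 1.8079 = 7.2314.

T² ≈ 7.2314


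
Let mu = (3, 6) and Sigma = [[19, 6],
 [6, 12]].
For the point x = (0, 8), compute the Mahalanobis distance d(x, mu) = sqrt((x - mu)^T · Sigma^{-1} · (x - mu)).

Step 1 — centre the observation: (x - mu) = (-3, 2).

Step 2 — invert Sigma. det(Sigma) = 19·12 - (6)² = 192.
  Sigma^{-1} = (1/det) · [[d, -b], [-b, a]] = [[0.0625, -0.0312],
 [-0.0312, 0.099]].

Step 3 — form the quadratic (x - mu)^T · Sigma^{-1} · (x - mu):
  Sigma^{-1} · (x - mu) = (-0.25, 0.2917).
  (x - mu)^T · [Sigma^{-1} · (x - mu)] = (-3)·(-0.25) + (2)·(0.2917) = 1.3333.

Step 4 — take square root: d = √(1.3333) ≈ 1.1547.

d(x, mu) = √(1.3333) ≈ 1.1547


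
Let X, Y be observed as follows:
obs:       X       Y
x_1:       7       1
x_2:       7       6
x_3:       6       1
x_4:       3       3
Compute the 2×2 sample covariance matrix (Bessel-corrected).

Step 1 — column means:
  mean(X) = (7 + 7 + 6 + 3) / 4 = 23/4 = 5.75
  mean(Y) = (1 + 6 + 1 + 3) / 4 = 11/4 = 2.75

Step 2 — sample covariance S[i,j] = (1/(n-1)) · Σ_k (x_{k,i} - mean_i) · (x_{k,j} - mean_j), with n-1 = 3.
  S[X,X] = ((1.25)·(1.25) + (1.25)·(1.25) + (0.25)·(0.25) + (-2.75)·(-2.75)) / 3 = 10.75/3 = 3.5833
  S[X,Y] = ((1.25)·(-1.75) + (1.25)·(3.25) + (0.25)·(-1.75) + (-2.75)·(0.25)) / 3 = 0.75/3 = 0.25
  S[Y,Y] = ((-1.75)·(-1.75) + (3.25)·(3.25) + (-1.75)·(-1.75) + (0.25)·(0.25)) / 3 = 16.75/3 = 5.5833

S is symmetric (S[j,i] = S[i,j]). Assembling:

S = [[3.5833, 0.25],
 [0.25, 5.5833]]


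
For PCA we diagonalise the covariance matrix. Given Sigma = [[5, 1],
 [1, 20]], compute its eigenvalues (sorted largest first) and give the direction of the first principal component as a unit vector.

Step 1 — characteristic polynomial of 2×2 Sigma:
  det(Sigma - λI) = λ² - trace · λ + det = 0.
  trace = 5 + 20 = 25, det = 5·20 - (1)² = 99.
Step 2 — discriminant:
  Δ = trace² - 4·det = 625 - 396 = 229.
Step 3 — eigenvalues:
  λ = (trace ± √Δ)/2 = (25 ± 15.1327)/2,
  λ_1 = 20.0664,  λ_2 = 4.9336.

Step 4 — unit eigenvector for λ_1: solve (Sigma - λ_1 I)v = 0. First row:
  (5 - 20.0664)·v_x + (1)·v_y = 0, i.e. (-15.0664)·v_x + (1)·v_y = 0,
  so v ∝ (b, λ_1 - a) = (1, 15.0664) = u.
  ||u|| = √((1)² + (15.0664)²) = √(227.9956) ≈ 15.0995,
  v_1 = u/||u|| ≈ (0.0662, 0.9978) (||v_1|| = 1).

λ_1 = 20.0664,  λ_2 = 4.9336;  v_1 ≈ (0.0662, 0.9978)


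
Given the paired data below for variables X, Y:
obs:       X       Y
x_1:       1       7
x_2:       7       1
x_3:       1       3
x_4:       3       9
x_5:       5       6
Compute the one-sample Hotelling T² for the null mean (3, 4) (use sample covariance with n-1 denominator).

Step 1 — sample mean vector:
  mean(X) = (1 + 7 + 1 + 3 + 5) / 5 = 17/5 = 3.4
  mean(Y) = (7 + 1 + 3 + 9 + 6) / 5 = 26/5 = 5.2
  x̄ = (3.4, 5.2),  deviation x̄ - mu_0 = (3.4, 5.2) - (3, 4) = (0.4, 1.2).

Step 2 — sample covariance matrix, S[i,j] = (1/(n-1)) · Σ_k (x_{k,i} - mean_i) · (x_{k,j} - mean_j), divisor n-1 = 4:
  S[X,X] = ((-2.4)·(-2.4) + (3.6)·(3.6) + (-2.4)·(-2.4) + (-0.4)·(-0.4) + (1.6)·(1.6)) / 4 = 27.2/4 = 6.8
  S[X,Y] = ((-2.4)·(1.8) + (3.6)·(-4.2) + (-2.4)·(-2.2) + (-0.4)·(3.8) + (1.6)·(0.8)) / 4 = -14.4/4 = -3.6
  S[Y,Y] = ((1.8)·(1.8) + (-4.2)·(-4.2) + (-2.2)·(-2.2) + (3.8)·(3.8) + (0.8)·(0.8)) / 4 = 40.8/4 = 10.2
  S = [[6.8, -3.6],
 [-3.6, 10.2]].

Step 3 — invert S. det(S) = 6.8·10.2 - (-3.6)² = 56.4.
  S^{-1} = (1/det) · [[d, -b], [-b, a]] = [[0.1809, 0.0638],
 [0.0638, 0.1206]].

Step 4 — quadratic form (x̄ - mu_0)^T · S^{-1} · (x̄ - mu_0):
  S^{-1} · (x̄ - mu_0) = (0.1489, 0.1702),
  (x̄ - mu_0)^T · [...] = (0.4)·(0.1489) + (1.2)·(0.1702) = 0.2638.

Step 5 — scale by n: T² = 5 · 0.2638 = 1.3191.

T² ≈ 1.3191


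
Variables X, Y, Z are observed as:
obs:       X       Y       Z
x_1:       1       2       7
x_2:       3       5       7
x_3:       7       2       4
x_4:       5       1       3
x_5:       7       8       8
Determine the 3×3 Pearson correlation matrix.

Step 1 — column means:
  mean(X) = (1 + 3 + 7 + 5 + 7) / 5 = 23/5 = 4.6
  mean(Y) = (2 + 5 + 2 + 1 + 8) / 5 = 18/5 = 3.6
  mean(Z) = (7 + 7 + 4 + 3 + 8) / 5 = 29/5 = 5.8

Step 2 — sample variances and covariances s[i,j] = (1/(n-1)) · Σ_k (x_{k,i} - mean_i) · (x_{k,j} - mean_j), with n-1 = 4:
  s[X,X] = ((-3.6)·(-3.6) + (-1.6)·(-1.6) + (2.4)·(2.4) + (0.4)·(0.4) + (2.4)·(2.4)) / 4 = 27.2/4 = 6.8
  s[X,Y] = ((-3.6)·(-1.6) + (-1.6)·(1.4) + (2.4)·(-1.6) + (0.4)·(-2.6) + (2.4)·(4.4)) / 4 = 9.2/4 = 2.3
  s[X,Z] = ((-3.6)·(1.2) + (-1.6)·(1.2) + (2.4)·(-1.8) + (0.4)·(-2.8) + (2.4)·(2.2)) / 4 = -6.4/4 = -1.6
  s[Y,Y] = ((-1.6)·(-1.6) + (1.4)·(1.4) + (-1.6)·(-1.6) + (-2.6)·(-2.6) + (4.4)·(4.4)) / 4 = 33.2/4 = 8.3
  s[Y,Z] = ((-1.6)·(1.2) + (1.4)·(1.2) + (-1.6)·(-1.8) + (-2.6)·(-2.8) + (4.4)·(2.2)) / 4 = 19.6/4 = 4.9
  s[Z,Z] = ((1.2)·(1.2) + (1.2)·(1.2) + (-1.8)·(-1.8) + (-2.8)·(-2.8) + (2.2)·(2.2)) / 4 = 18.8/4 = 4.7
  Sample standard deviations s_i = √(s[i,i]):
  s(X) = √(6.8) = 2.6077
  s(Y) = √(8.3) = 2.881
  s(Z) = √(4.7) = 2.1679

Step 3 — r_{ij} = s_{ij} / (s_i · s_j):
  r[X,X] = 1 (diagonal).
  r[X,Y] = 2.3 / (2.6077 · 2.881) = 2.3 / 7.5127 = 0.3062
  r[X,Z] = -1.6 / (2.6077 · 2.1679) = -1.6 / 5.6533 = -0.283
  r[Y,Y] = 1 (diagonal).
  r[Y,Z] = 4.9 / (2.881 · 2.1679) = 4.9 / 6.2458 = 0.7845
  r[Z,Z] = 1 (diagonal).

R is symmetric with unit diagonal. Assembling:

R = [[1, 0.3062, -0.283],
 [0.3062, 1, 0.7845],
 [-0.283, 0.7845, 1]]


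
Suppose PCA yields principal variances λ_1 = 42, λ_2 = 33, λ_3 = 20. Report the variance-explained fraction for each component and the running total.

Step 1 — total variance = trace(Sigma) = Σ λ_i = 42 + 33 + 20 = 95.

Step 2 — fraction explained by component i = λ_i / Σ λ:
  PC1: 42/95 = 0.4421
  PC2: 33/95 = 0.3474
  PC3: 20/95 = 0.2105

Step 3 — cumulative fraction after k components = (λ_1 + ... + λ_k) / Σ λ:
  k = 1: 42/95 = 0.4421
  k = 2: (42 + 33)/95 = 75/95 = 0.7895
  k = 3: (42 + 33 + 20)/95 = 95/95 = 1

Summary (fraction, with percent):

explained: PC1 0.4421 (44.21%), PC2 0.3474 (34.74%), PC3 0.2105 (21.05%);  cumulative: 0.4421, 0.7895, 1


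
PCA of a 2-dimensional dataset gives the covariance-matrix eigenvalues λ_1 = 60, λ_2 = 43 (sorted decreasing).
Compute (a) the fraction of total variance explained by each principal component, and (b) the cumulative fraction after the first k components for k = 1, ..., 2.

Step 1 — total variance = trace(Sigma) = Σ λ_i = 60 + 43 = 103.

Step 2 — fraction explained by component i = λ_i / Σ λ:
  PC1: 60/103 = 0.5825
  PC2: 43/103 = 0.4175

Step 3 — cumulative fraction after k components = (λ_1 + ... + λ_k) / Σ λ:
  k = 1: 60/103 = 0.5825
  k = 2: (60 + 43)/103 = 103/103 = 1

Summary (fraction, with percent):

explained: PC1 0.5825 (58.25%), PC2 0.4175 (41.75%);  cumulative: 0.5825, 1


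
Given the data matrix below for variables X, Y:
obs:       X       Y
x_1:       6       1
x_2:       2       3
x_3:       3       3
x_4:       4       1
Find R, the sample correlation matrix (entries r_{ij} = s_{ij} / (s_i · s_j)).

Step 1 — column means:
  mean(X) = (6 + 2 + 3 + 4) / 4 = 15/4 = 3.75
  mean(Y) = (1 + 3 + 3 + 1) / 4 = 8/4 = 2

Step 2 — sample variances and covariances s[i,j] = (1/(n-1)) · Σ_k (x_{k,i} - mean_i) · (x_{k,j} - mean_j), with n-1 = 3:
  s[X,X] = ((2.25)·(2.25) + (-1.75)·(-1.75) + (-0.75)·(-0.75) + (0.25)·(0.25)) / 3 = 8.75/3 = 2.9167
  s[X,Y] = ((2.25)·(-1) + (-1.75)·(1) + (-0.75)·(1) + (0.25)·(-1)) / 3 = -5/3 = -1.6667
  s[Y,Y] = ((-1)·(-1) + (1)·(1) + (1)·(1) + (-1)·(-1)) / 3 = 4/3 = 1.3333
  Sample standard deviations s_i = √(s[i,i]):
  s(X) = √(2.9167) = 1.7078
  s(Y) = √(1.3333) = 1.1547

Step 3 — r_{ij} = s_{ij} / (s_i · s_j):
  r[X,X] = 1 (diagonal).
  r[X,Y] = -1.6667 / (1.7078 · 1.1547) = -1.6667 / 1.972 = -0.8452
  r[Y,Y] = 1 (diagonal).

R is symmetric with unit diagonal. Assembling:

R = [[1, -0.8452],
 [-0.8452, 1]]


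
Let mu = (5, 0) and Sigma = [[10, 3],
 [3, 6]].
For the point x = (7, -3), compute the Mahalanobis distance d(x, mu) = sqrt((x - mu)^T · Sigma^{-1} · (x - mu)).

Step 1 — centre the observation: (x - mu) = (2, -3).

Step 2 — invert Sigma. det(Sigma) = 10·6 - (3)² = 51.
  Sigma^{-1} = (1/det) · [[d, -b], [-b, a]] = [[0.1176, -0.0588],
 [-0.0588, 0.1961]].

Step 3 — form the quadratic (x - mu)^T · Sigma^{-1} · (x - mu):
  Sigma^{-1} · (x - mu) = (0.4118, -0.7059).
  (x - mu)^T · [Sigma^{-1} · (x - mu)] = (2)·(0.4118) + (-3)·(-0.7059) = 2.9412.

Step 4 — take square root: d = √(2.9412) ≈ 1.715.

d(x, mu) = √(2.9412) ≈ 1.715


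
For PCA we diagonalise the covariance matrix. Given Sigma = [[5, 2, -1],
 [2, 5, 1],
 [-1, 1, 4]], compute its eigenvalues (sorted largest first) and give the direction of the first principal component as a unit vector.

Step 1 — characteristic polynomial p(λ) = det(λI - Sigma) = λ³ - tr·λ² + c_1·λ - det, where tr = trace, c_1 = sum of the principal 2×2 minors, det = det(Sigma):
  tr = 5 + 5 + 4 = 14,
  c_1 = (5·5 - (2)²) + (5·4 - (-1)²) + (5·4 - (1)²) = 21 + 19 + 19 = 59,
  det = 5·(5·4 - (1)²) - (2)·((2)·4 - (1)·(-1)) + (-1)·((2)·(1) - 5·(-1)) = 5·(19) - (2)·(9) + (-1)·(7) = 70.
  So p(λ) = λ³ - 14λ² + 59λ - 70.
Step 2 — look for an integer root (rational root theorem: any rational root is an integer divisor of 70). Testing λ = 2:
  p(2) = 8 - 56 + 118 - 70 = 0  ✓
  Dividing out (λ - 2): p(λ) = (λ - 2)(λ² - 12λ + 35).
Step 3 — remaining eigenvalues from the quadratic λ² - 12λ + 35 = 0:
  Δ = 12² - 4·35 = 144 - 140 = 4,  λ = (12 ± √4)/2 = (12 ± 2)/2 = 7 or 5.
  Sorted: λ_1 = 7,  λ_2 = 5,  λ_3 = 2  (check: sum = 14 = tr ✓).

Step 4 — unit eigenvector for λ_1 = 7: v spans the null space of (Sigma - λ_1 I), whose rows are
  r_1 = (-2, 2, -1),  r_2 = (2, -2, 1),  r_3 = (-1, 1, -3).
  v is orthogonal to every row, so take v ∝ r_1 × r_3 = ((2)·(-3) - (-1)·(1), (-1)·(-1) - (-2)·(-3), (-2)·(1) - (2)·(-1)) = (-5, -5, 0).
  Rescale (divide by 5; multiply by -1 so the first nonzero entry is positive): u = (1, 1, 0).
  ||u|| = √((1)² + (1)² + (0)²) = √(2) ≈ 1.4142,  v_1 = u/||u|| ≈ (0.7071, 0.7071, 0) (||v_1|| = 1).

λ_1 = 7,  λ_2 = 5,  λ_3 = 2;  v_1 ≈ (0.7071, 0.7071, 0)


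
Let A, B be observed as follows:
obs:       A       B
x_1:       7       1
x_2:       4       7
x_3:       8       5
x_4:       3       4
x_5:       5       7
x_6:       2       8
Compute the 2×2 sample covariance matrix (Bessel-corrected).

Step 1 — column means:
  mean(A) = (7 + 4 + 8 + 3 + 5 + 2) / 6 = 29/6 = 4.8333
  mean(B) = (1 + 7 + 5 + 4 + 7 + 8) / 6 = 32/6 = 5.3333

Step 2 — sample covariance S[i,j] = (1/(n-1)) · Σ_k (x_{k,i} - mean_i) · (x_{k,j} - mean_j), with n-1 = 5.
  S[A,A] = ((2.1667)·(2.1667) + (-0.8333)·(-0.8333) + (3.1667)·(3.1667) + (-1.8333)·(-1.8333) + (0.1667)·(0.1667) + (-2.8333)·(-2.8333)) / 5 = 26.8333/5 = 5.3667
  S[A,B] = ((2.1667)·(-4.3333) + (-0.8333)·(1.6667) + (3.1667)·(-0.3333) + (-1.8333)·(-1.3333) + (0.1667)·(1.6667) + (-2.8333)·(2.6667)) / 5 = -16.6667/5 = -3.3333
  S[B,B] = ((-4.3333)·(-4.3333) + (1.6667)·(1.6667) + (-0.3333)·(-0.3333) + (-1.3333)·(-1.3333) + (1.6667)·(1.6667) + (2.6667)·(2.6667)) / 5 = 33.3333/5 = 6.6667

S is symmetric (S[j,i] = S[i,j]). Assembling:

S = [[5.3667, -3.3333],
 [-3.3333, 6.6667]]


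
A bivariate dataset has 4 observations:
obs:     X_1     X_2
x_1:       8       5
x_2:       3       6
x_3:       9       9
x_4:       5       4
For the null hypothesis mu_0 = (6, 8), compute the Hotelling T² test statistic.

Step 1 — sample mean vector:
  mean(X_1) = (8 + 3 + 9 + 5) / 4 = 25/4 = 6.25
  mean(X_2) = (5 + 6 + 9 + 4) / 4 = 24/4 = 6
  x̄ = (6.25, 6),  deviation x̄ - mu_0 = (6.25, 6) - (6, 8) = (0.25, -2).

Step 2 — sample covariance matrix, S[i,j] = (1/(n-1)) · Σ_k (x_{k,i} - mean_i) · (x_{k,j} - mean_j), divisor n-1 = 3:
  S[X_1,X_1] = ((1.75)·(1.75) + (-3.25)·(-3.25) + (2.75)·(2.75) + (-1.25)·(-1.25)) / 3 = 22.75/3 = 7.5833
  S[X_1,X_2] = ((1.75)·(-1) + (-3.25)·(0) + (2.75)·(3) + (-1.25)·(-2)) / 3 = 9/3 = 3
  S[X_2,X_2] = ((-1)·(-1) + (0)·(0) + (3)·(3) + (-2)·(-2)) / 3 = 14/3 = 4.6667
  S = [[7.5833, 3],
 [3, 4.6667]].

Step 3 — invert S. det(S) = 7.5833·4.6667 - (3)² = 26.3889.
  S^{-1} = (1/det) · [[d, -b], [-b, a]] = [[0.1768, -0.1137],
 [-0.1137, 0.2874]].

Step 4 — quadratic form (x̄ - mu_0)^T · S^{-1} · (x̄ - mu_0):
  S^{-1} · (x̄ - mu_0) = (0.2716, -0.6032),
  (x̄ - mu_0)^T · [...] = (0.25)·(0.2716) + (-2)·(-0.6032) = 1.2742.

Step 5 — scale by n: T² = 4 · 1.2742 = 5.0968.

T² ≈ 5.0968


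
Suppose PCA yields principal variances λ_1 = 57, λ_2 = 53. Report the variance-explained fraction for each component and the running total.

Step 1 — total variance = trace(Sigma) = Σ λ_i = 57 + 53 = 110.

Step 2 — fraction explained by component i = λ_i / Σ λ:
  PC1: 57/110 = 0.5182
  PC2: 53/110 = 0.4818

Step 3 — cumulative fraction after k components = (λ_1 + ... + λ_k) / Σ λ:
  k = 1: 57/110 = 0.5182
  k = 2: (57 + 53)/110 = 110/110 = 1

Summary (fraction, with percent):

explained: PC1 0.5182 (51.82%), PC2 0.4818 (48.18%);  cumulative: 0.5182, 1


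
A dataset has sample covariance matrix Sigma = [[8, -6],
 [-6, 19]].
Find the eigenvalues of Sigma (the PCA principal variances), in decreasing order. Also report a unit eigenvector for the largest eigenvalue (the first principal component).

Step 1 — characteristic polynomial of 2×2 Sigma:
  det(Sigma - λI) = λ² - trace · λ + det = 0.
  trace = 8 + 19 = 27, det = 8·19 - (-6)² = 116.
Step 2 — discriminant:
  Δ = trace² - 4·det = 729 - 464 = 265.
Step 3 — eigenvalues:
  λ = (trace ± √Δ)/2 = (27 ± 16.2788)/2,
  λ_1 = 21.6394,  λ_2 = 5.3606.

Step 4 — unit eigenvector for λ_1: solve (Sigma - λ_1 I)v = 0. First row:
  (8 - 21.6394)·v_x + (-6)·v_y = 0, i.e. (-13.6394)·v_x + (-6)·v_y = 0,
  so v ∝ (b, λ_1 - a) = (-6, 13.6394); multiply by -1 so the first entry is positive: u = (6, -13.6394).
  ||u|| = √((6)² + (-13.6394)²) = √(222.0335) ≈ 14.9008,
  v_1 = u/||u|| ≈ (0.4027, -0.9153) (||v_1|| = 1).

λ_1 = 21.6394,  λ_2 = 5.3606;  v_1 ≈ (0.4027, -0.9153)


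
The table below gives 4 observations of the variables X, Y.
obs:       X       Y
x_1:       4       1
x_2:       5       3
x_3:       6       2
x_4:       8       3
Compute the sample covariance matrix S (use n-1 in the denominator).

Step 1 — column means:
  mean(X) = (4 + 5 + 6 + 8) / 4 = 23/4 = 5.75
  mean(Y) = (1 + 3 + 2 + 3) / 4 = 9/4 = 2.25

Step 2 — sample covariance S[i,j] = (1/(n-1)) · Σ_k (x_{k,i} - mean_i) · (x_{k,j} - mean_j), with n-1 = 3.
  S[X,X] = ((-1.75)·(-1.75) + (-0.75)·(-0.75) + (0.25)·(0.25) + (2.25)·(2.25)) / 3 = 8.75/3 = 2.9167
  S[X,Y] = ((-1.75)·(-1.25) + (-0.75)·(0.75) + (0.25)·(-0.25) + (2.25)·(0.75)) / 3 = 3.25/3 = 1.0833
  S[Y,Y] = ((-1.25)·(-1.25) + (0.75)·(0.75) + (-0.25)·(-0.25) + (0.75)·(0.75)) / 3 = 2.75/3 = 0.9167

S is symmetric (S[j,i] = S[i,j]). Assembling:

S = [[2.9167, 1.0833],
 [1.0833, 0.9167]]


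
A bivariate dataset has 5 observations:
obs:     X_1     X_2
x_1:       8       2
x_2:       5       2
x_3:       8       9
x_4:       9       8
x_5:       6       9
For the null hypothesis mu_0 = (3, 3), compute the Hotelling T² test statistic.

Step 1 — sample mean vector:
  mean(X_1) = (8 + 5 + 8 + 9 + 6) / 5 = 36/5 = 7.2
  mean(X_2) = (2 + 2 + 9 + 8 + 9) / 5 = 30/5 = 6
  x̄ = (7.2, 6),  deviation x̄ - mu_0 = (7.2, 6) - (3, 3) = (4.2, 3).

Step 2 — sample covariance matrix, S[i,j] = (1/(n-1)) · Σ_k (x_{k,i} - mean_i) · (x_{k,j} - mean_j), divisor n-1 = 4:
  S[X_1,X_1] = ((0.8)·(0.8) + (-2.2)·(-2.2) + (0.8)·(0.8) + (1.8)·(1.8) + (-1.2)·(-1.2)) / 4 = 10.8/4 = 2.7
  S[X_1,X_2] = ((0.8)·(-4) + (-2.2)·(-4) + (0.8)·(3) + (1.8)·(2) + (-1.2)·(3)) / 4 = 8/4 = 2
  S[X_2,X_2] = ((-4)·(-4) + (-4)·(-4) + (3)·(3) + (2)·(2) + (3)·(3)) / 4 = 54/4 = 13.5
  S = [[2.7, 2],
 [2, 13.5]].

Step 3 — invert S. det(S) = 2.7·13.5 - (2)² = 32.45.
  S^{-1} = (1/det) · [[d, -b], [-b, a]] = [[0.416, -0.0616],
 [-0.0616, 0.0832]].

Step 4 — quadratic form (x̄ - mu_0)^T · S^{-1} · (x̄ - mu_0):
  S^{-1} · (x̄ - mu_0) = (1.5624, -0.0092),
  (x̄ - mu_0)^T · [...] = (4.2)·(1.5624) + (3)·(-0.0092) = 6.5344.

Step 5 — scale by n: T² = 5 · 6.5344 = 32.6718.

T² ≈ 32.6718


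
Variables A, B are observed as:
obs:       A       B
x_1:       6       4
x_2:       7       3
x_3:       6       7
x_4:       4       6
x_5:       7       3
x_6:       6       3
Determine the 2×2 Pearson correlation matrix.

Step 1 — column means:
  mean(A) = (6 + 7 + 6 + 4 + 7 + 6) / 6 = 36/6 = 6
  mean(B) = (4 + 3 + 7 + 6 + 3 + 3) / 6 = 26/6 = 4.3333

Step 2 — sample variances and covariances s[i,j] = (1/(n-1)) · Σ_k (x_{k,i} - mean_i) · (x_{k,j} - mean_j), with n-1 = 5:
  s[A,A] = ((0)·(0) + (1)·(1) + (0)·(0) + (-2)·(-2) + (1)·(1) + (0)·(0)) / 5 = 6/5 = 1.2
  s[A,B] = ((0)·(-0.3333) + (1)·(-1.3333) + (0)·(2.6667) + (-2)·(1.6667) + (1)·(-1.3333) + (0)·(-1.3333)) / 5 = -6/5 = -1.2
  s[B,B] = ((-0.3333)·(-0.3333) + (-1.3333)·(-1.3333) + (2.6667)·(2.6667) + (1.6667)·(1.6667) + (-1.3333)·(-1.3333) + (-1.3333)·(-1.3333)) / 5 = 15.3333/5 = 3.0667
  Sample standard deviations s_i = √(s[i,i]):
  s(A) = √(1.2) = 1.0954
  s(B) = √(3.0667) = 1.7512

Step 3 — r_{ij} = s_{ij} / (s_i · s_j):
  r[A,A] = 1 (diagonal).
  r[A,B] = -1.2 / (1.0954 · 1.7512) = -1.2 / 1.9183 = -0.6255
  r[B,B] = 1 (diagonal).

R is symmetric with unit diagonal. Assembling:

R = [[1, -0.6255],
 [-0.6255, 1]]


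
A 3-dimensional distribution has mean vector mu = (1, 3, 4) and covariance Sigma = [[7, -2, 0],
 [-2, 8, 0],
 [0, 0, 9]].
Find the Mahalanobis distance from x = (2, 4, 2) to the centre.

Step 1 — centre the observation: (x - mu) = (1, 1, -2).

Step 2 — invert Sigma (cofactor / det for 3×3, or solve directly):
  Sigma^{-1} = [[0.1538, 0.0385, 0],
 [0.0385, 0.1346, 0],
 [0, 0, 0.1111]].

Step 3 — form the quadratic (x - mu)^T · Sigma^{-1} · (x - mu):
  Sigma^{-1} · (x - mu) = (0.1923, 0.1731, -0.2222).
  (x - mu)^T · [Sigma^{-1} · (x - mu)] = (1)·(0.1923) + (1)·(0.1731) + (-2)·(-0.2222) = 0.8098.

Step 4 — take square root: d = √(0.8098) ≈ 0.8999.

d(x, mu) = √(0.8098) ≈ 0.8999


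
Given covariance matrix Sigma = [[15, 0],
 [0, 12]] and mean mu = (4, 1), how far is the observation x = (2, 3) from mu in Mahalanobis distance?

Step 1 — centre the observation: (x - mu) = (-2, 2).

Step 2 — invert Sigma. det(Sigma) = 15·12 - (0)² = 180.
  Sigma^{-1} = (1/det) · [[d, -b], [-b, a]] = [[0.0667, 0],
 [0, 0.0833]].

Step 3 — form the quadratic (x - mu)^T · Sigma^{-1} · (x - mu):
  Sigma^{-1} · (x - mu) = (-0.1333, 0.1667).
  (x - mu)^T · [Sigma^{-1} · (x - mu)] = (-2)·(-0.1333) + (2)·(0.1667) = 0.6.

Step 4 — take square root: d = √(0.6) ≈ 0.7746.

d(x, mu) = √(0.6) ≈ 0.7746


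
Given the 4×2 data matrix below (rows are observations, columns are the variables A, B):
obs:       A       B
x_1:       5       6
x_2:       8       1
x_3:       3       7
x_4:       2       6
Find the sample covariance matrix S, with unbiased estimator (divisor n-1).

Step 1 — column means:
  mean(A) = (5 + 8 + 3 + 2) / 4 = 18/4 = 4.5
  mean(B) = (6 + 1 + 7 + 6) / 4 = 20/4 = 5

Step 2 — sample covariance S[i,j] = (1/(n-1)) · Σ_k (x_{k,i} - mean_i) · (x_{k,j} - mean_j), with n-1 = 3.
  S[A,A] = ((0.5)·(0.5) + (3.5)·(3.5) + (-1.5)·(-1.5) + (-2.5)·(-2.5)) / 3 = 21/3 = 7
  S[A,B] = ((0.5)·(1) + (3.5)·(-4) + (-1.5)·(2) + (-2.5)·(1)) / 3 = -19/3 = -6.3333
  S[B,B] = ((1)·(1) + (-4)·(-4) + (2)·(2) + (1)·(1)) / 3 = 22/3 = 7.3333

S is symmetric (S[j,i] = S[i,j]). Assembling:

S = [[7, -6.3333],
 [-6.3333, 7.3333]]


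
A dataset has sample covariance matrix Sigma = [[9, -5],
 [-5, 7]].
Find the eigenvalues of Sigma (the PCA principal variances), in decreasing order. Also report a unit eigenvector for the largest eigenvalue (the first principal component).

Step 1 — characteristic polynomial of 2×2 Sigma:
  det(Sigma - λI) = λ² - trace · λ + det = 0.
  trace = 9 + 7 = 16, det = 9·7 - (-5)² = 38.
Step 2 — discriminant:
  Δ = trace² - 4·det = 256 - 152 = 104.
Step 3 — eigenvalues:
  λ = (trace ± √Δ)/2 = (16 ± 10.198)/2,
  λ_1 = 13.099,  λ_2 = 2.901.

Step 4 — unit eigenvector for λ_1: solve (Sigma - λ_1 I)v = 0. First row:
  (9 - 13.099)·v_x + (-5)·v_y = 0, i.e. (-4.099)·v_x + (-5)·v_y = 0,
  so v ∝ (b, λ_1 - a) = (-5, 4.099); multiply by -1 so the first entry is positive: u = (5, -4.099).
  ||u|| = √((5)² + (-4.099)²) = √(41.802) ≈ 6.4654,
  v_1 = u/||u|| ≈ (0.7733, -0.634) (||v_1|| = 1).

λ_1 = 13.099,  λ_2 = 2.901;  v_1 ≈ (0.7733, -0.634)


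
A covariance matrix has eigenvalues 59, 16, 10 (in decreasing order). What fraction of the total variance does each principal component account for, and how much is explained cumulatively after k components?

Step 1 — total variance = trace(Sigma) = Σ λ_i = 59 + 16 + 10 = 85.

Step 2 — fraction explained by component i = λ_i / Σ λ:
  PC1: 59/85 = 0.6941
  PC2: 16/85 = 0.1882
  PC3: 10/85 = 0.1176

Step 3 — cumulative fraction after k components = (λ_1 + ... + λ_k) / Σ λ:
  k = 1: 59/85 = 0.6941
  k = 2: (59 + 16)/85 = 75/85 = 0.8824
  k = 3: (59 + 16 + 10)/85 = 85/85 = 1

Summary (fraction, with percent):

explained: PC1 0.6941 (69.41%), PC2 0.1882 (18.82%), PC3 0.1176 (11.76%);  cumulative: 0.6941, 0.8824, 1


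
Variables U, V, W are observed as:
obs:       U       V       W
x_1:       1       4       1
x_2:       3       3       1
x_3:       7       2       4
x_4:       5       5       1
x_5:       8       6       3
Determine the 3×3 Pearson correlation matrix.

Step 1 — column means:
  mean(U) = (1 + 3 + 7 + 5 + 8) / 5 = 24/5 = 4.8
  mean(V) = (4 + 3 + 2 + 5 + 6) / 5 = 20/5 = 4
  mean(W) = (1 + 1 + 4 + 1 + 3) / 5 = 10/5 = 2

Step 2 — sample variances and covariances s[i,j] = (1/(n-1)) · Σ_k (x_{k,i} - mean_i) · (x_{k,j} - mean_j), with n-1 = 4:
  s[U,U] = ((-3.8)·(-3.8) + (-1.8)·(-1.8) + (2.2)·(2.2) + (0.2)·(0.2) + (3.2)·(3.2)) / 4 = 32.8/4 = 8.2
  s[U,V] = ((-3.8)·(0) + (-1.8)·(-1) + (2.2)·(-2) + (0.2)·(1) + (3.2)·(2)) / 4 = 4/4 = 1
  s[U,W] = ((-3.8)·(-1) + (-1.8)·(-1) + (2.2)·(2) + (0.2)·(-1) + (3.2)·(1)) / 4 = 13/4 = 3.25
  s[V,V] = ((0)·(0) + (-1)·(-1) + (-2)·(-2) + (1)·(1) + (2)·(2)) / 4 = 10/4 = 2.5
  s[V,W] = ((0)·(-1) + (-1)·(-1) + (-2)·(2) + (1)·(-1) + (2)·(1)) / 4 = -2/4 = -0.5
  s[W,W] = ((-1)·(-1) + (-1)·(-1) + (2)·(2) + (-1)·(-1) + (1)·(1)) / 4 = 8/4 = 2
  Sample standard deviations s_i = √(s[i,i]):
  s(U) = √(8.2) = 2.8636
  s(V) = √(2.5) = 1.5811
  s(W) = √(2) = 1.4142

Step 3 — r_{ij} = s_{ij} / (s_i · s_j):
  r[U,U] = 1 (diagonal).
  r[U,V] = 1 / (2.8636 · 1.5811) = 1 / 4.5277 = 0.2209
  r[U,W] = 3.25 / (2.8636 · 1.4142) = 3.25 / 4.0497 = 0.8025
  r[V,V] = 1 (diagonal).
  r[V,W] = -0.5 / (1.5811 · 1.4142) = -0.5 / 2.2361 = -0.2236
  r[W,W] = 1 (diagonal).

R is symmetric with unit diagonal. Assembling:

R = [[1, 0.2209, 0.8025],
 [0.2209, 1, -0.2236],
 [0.8025, -0.2236, 1]]
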